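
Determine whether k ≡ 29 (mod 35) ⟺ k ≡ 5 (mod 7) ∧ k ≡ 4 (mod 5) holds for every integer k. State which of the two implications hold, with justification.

Forward direction. This fails: k = 29 gives 29 ≡ 29 (mod 35) but 29 ≡ 1 (mod 7), so the conjunction on the right does not hold.

Converse. This fails: k = 19 satisfies both congruences on the right (19 ≡ 5 mod 7 and 19 ≡ 4 mod 5) yet 19 ≡ 19 (mod 35), not 29.

Neither implication holds.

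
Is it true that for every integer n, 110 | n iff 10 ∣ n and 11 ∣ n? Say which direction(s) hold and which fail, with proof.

Forward direction. If 110 ∣ n, write n = 110q. Since 110 = 11·10, n = 10·(11q), so 10 ∣ n; and since 110 = 10·11, n = 11·(10q), so 11 ∣ n.

Converse. Suppose 10 ∣ n and 11 ∣ n. Any common multiple of 10 and 11 is a multiple of their lcm; here gcd(10, 11) = 1, so lcm(10, 11) = 10·11 = 110, so 110 ∣ n.

Both directions hold; the statement is true.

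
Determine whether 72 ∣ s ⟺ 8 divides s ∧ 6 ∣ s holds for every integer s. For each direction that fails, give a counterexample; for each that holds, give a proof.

Not equivalent: only (⇒) holds.

(⟸) This fails: take s = 24. Both 8 ∣ 24 and 6 ∣ 24, yet 24 is not a multiple of 72 (since 24 = 0·72 + 24), so 72 ∤ 24.

(⟹) If 72 ∣ s, write s = 72q. Since 72 = 9·8, s = 8·(9q), so 8 ∣ s; and since 72 = 12·6, s = 6·(12q), so 6 ∣ s.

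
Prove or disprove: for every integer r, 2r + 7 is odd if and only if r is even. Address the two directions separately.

Not equivalent: only (⇐) holds.

[⇒] This fails: take r = 3. Then 2r + 7 = 13, which is odd, yet r = 3 is odd, not even.

[⇐] Suppose r is even. Since 2 is even, 2r is even for every r, so 2r + 7 has the same parity as 7, which is odd. Hence 2r + 7 is odd.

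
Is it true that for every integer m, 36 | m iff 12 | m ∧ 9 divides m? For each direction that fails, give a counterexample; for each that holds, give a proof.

(→) If 36 ∣ m, write m = 36q. Since 36 = 3·12, m = 12·(3q), so 12 ∣ m; and since 36 = 4·9, m = 9·(4q), so 9 ∣ m.

(←) Suppose 12 ∣ m and 9 ∣ m. Any common multiple of 12 and 9 is a multiple of their lcm; here lcm(12, 9) = 12·9/gcd(12, 9) = 108/3 = 36, so 36 ∣ m.

The biconditional holds.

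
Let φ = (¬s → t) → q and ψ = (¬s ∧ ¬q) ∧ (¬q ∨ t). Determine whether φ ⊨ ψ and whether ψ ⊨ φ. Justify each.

(⟹) This fails. Under s = F, q = T, t = F, the left side is true but the right side is false.

(⟸) This fails. Under s = F, q = F, t = T, the left side is false but the right side is true.

Neither implication holds.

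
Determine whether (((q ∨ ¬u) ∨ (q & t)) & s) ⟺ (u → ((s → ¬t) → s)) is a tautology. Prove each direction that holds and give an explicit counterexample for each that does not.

(⇒) Assume the antecedent. If s is true, u → ((s → ¬t) → s) reduces to true regardless of the other variables. If s is false, the antecedent cannot hold. Either way u → ((s → ¬t) → s) holds.

(⇐) This fails. Under s = F, q = F, t = F, u = F, the left side is false but the right side is true.

Only the forward implication holds.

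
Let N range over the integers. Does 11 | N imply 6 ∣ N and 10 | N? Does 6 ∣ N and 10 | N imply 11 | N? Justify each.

Neither implication holds.

(⇒) This fails: take N = 11. Certainly 11 ∣ 11, but 6 ∤ 11.

(⇐) This fails: take N = 30. Both 6 ∣ 30 and 10 ∣ 30, yet 30 is not a multiple of 11 (since 30 = 2·11 + 8), so 11 ∤ 30.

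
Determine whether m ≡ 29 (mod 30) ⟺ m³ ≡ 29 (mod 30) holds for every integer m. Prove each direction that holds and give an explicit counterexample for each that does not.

(→) Suppose m ≡ 29 (mod 30). Write m = 30j + 29. Then (30j + 29)³ = 27000j³ + 78300j² + 75690j + 24389 = 30(900j³ + 2610j² + 2523j + 812) + 29, so m³ ≡ 29 (mod 30).

(←) Conversely, suppose m³ ≡ 29 (mod 30). The only residue r in {0, …, 29} with r³ ≡ 29 (mod 30) is r = 29, so m ≡ 29 (mod 30).

Both directions hold; the statement is true.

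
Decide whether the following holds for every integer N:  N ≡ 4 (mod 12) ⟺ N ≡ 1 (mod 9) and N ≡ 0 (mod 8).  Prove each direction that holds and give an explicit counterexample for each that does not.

Not equivalent: only (⇐) holds.

(→) This fails: N = 4 gives 4 ≡ 4 (mod 12) but 4 ≡ 4 (mod 9), so the conjunction on the right does not hold.

(←) Conversely, if N ≡ 1 (mod 9) and N ≡ 0 (mod 8), then by the Chinese remainder theorem N ≡ 64 (mod 72). Since 64 ≡ 4 (mod 12) and 12 ∣ 72, we get N ≡ 4 (mod 12).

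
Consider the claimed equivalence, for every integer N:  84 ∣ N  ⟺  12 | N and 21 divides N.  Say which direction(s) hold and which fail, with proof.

Both directions hold.

(⇐) Suppose 12 ∣ N and 21 ∣ N. Any common multiple of 12 and 21 is a multiple of their lcm; here lcm(12, 21) = 12·21/gcd(12, 21) = 252/3 = 84, so 84 ∣ N.

(⇒) If 84 ∣ N, write N = 84q. Since 84 = 7·12, N = 12·(7q), so 12 ∣ N; and since 84 = 4·21, N = 21·(4q), so 21 ∣ N.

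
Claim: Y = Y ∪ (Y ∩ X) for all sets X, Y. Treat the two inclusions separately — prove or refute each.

(⊆) Let x ∈ Y. Then either x ∈ Y and x ∉ X; or x ∈ X ∩ Y. In each case x ∈ Y ∪ (Y ∩ X), so Y ⊆ Y ∪ (Y ∩ X).

(⊇) Let x ∈ Y ∪ (Y ∩ X). Then either x ∈ Y and x ∉ X; or x ∈ X ∩ Y. In each case x ∈ Y, so Y ∪ (Y ∩ X) ⊆ Y.

The two sets are equal.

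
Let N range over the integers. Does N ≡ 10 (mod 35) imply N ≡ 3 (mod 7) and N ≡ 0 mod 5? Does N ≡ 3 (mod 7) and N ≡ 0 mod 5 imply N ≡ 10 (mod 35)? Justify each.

Equivalent; both directions hold.

(⇐) If N ≡ 3 (mod 7) and N ≡ 0 (mod 5), then by the Chinese remainder theorem N ≡ 10 (mod 35). This is exactly N ≡ 10 (mod 35).

(⇒) Suppose N ≡ 10 (mod 35); write N = 35j + 10. Since 7 ∣ 35, reducing mod 7 gives N ≡ 10 ≡ 3 (mod 7); since 5 ∣ 35, reducing mod 5 gives N ≡ 10 ≡ 0 (mod 5).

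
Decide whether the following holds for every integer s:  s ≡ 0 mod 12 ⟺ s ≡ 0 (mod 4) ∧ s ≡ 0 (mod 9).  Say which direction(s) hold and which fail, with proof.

The forward direction fails; the converse holds.

[⇒] This fails: s = 24 gives 24 ≡ 0 (mod 12) but 24 ≡ 6 (mod 9), so the conjunction on the right does not hold.

[⇐] Conversely, if s ≡ 0 (mod 4) and s ≡ 0 (mod 9), then by the Chinese remainder theorem s ≡ 0 (mod 36). Since 0 ≡ 0 (mod 12) and 12 ∣ 36, we get s ≡ 0 (mod 12).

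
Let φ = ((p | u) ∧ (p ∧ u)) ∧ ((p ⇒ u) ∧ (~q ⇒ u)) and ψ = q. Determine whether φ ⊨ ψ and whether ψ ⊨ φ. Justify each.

(⇒) fails and (⇐) fails.

Forward direction. This fails. Under u = T, p = T, q = F, the left side is true but the right side is false.

Converse. This fails. Under u = F, p = F, q = T, the left side is false but the right side is true.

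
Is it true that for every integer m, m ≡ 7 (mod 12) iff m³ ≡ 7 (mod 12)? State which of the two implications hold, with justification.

[⇒] Suppose m ≡ 7 (mod 12). Write m = 12j + 7. Then (12j + 7)³ = 1728j³ + 3024j² + 1764j + 343 = 12(144j³ + 252j² + 147j + 28) + 7, so m³ ≡ 7 (mod 12).

[⇐] For the converse, argue contrapositively. If m ≢ 7 (mod 12), then m is congruent to one of 0, 1, 2, 3, 4, 5, 6, 8, 9, 10, 11 modulo 12, and these give m³ ≡ 0, 1, 8, 3, 4, 5, 0, 8, 9, 4, 11 respectively — never 7.

Both directions hold.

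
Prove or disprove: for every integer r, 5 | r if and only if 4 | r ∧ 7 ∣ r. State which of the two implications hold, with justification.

(⟹) This fails: take r = 5. Certainly 5 ∣ 5, but 4 ∤ 5.

(⟸) This fails: take r = 28. Both 4 ∣ 28 and 7 ∣ 28, yet 28 is not a multiple of 5 (since 28 = 5·5 + 3), so 5 ∤ 28.

Both directions fail.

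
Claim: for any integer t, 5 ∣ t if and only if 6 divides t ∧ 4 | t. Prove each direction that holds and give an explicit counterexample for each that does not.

Both directions fail.

Forward direction. This fails: take t = 5. Certainly 5 ∣ 5, but 6 ∤ 5.

Converse. This fails: take t = 12. Both 6 ∣ 12 and 4 ∣ 12, yet 12 is not a multiple of 5 (since 12 = 2·5 + 2), so 5 ∤ 12.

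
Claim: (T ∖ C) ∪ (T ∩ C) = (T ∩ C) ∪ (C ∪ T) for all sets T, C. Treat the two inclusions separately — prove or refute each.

Reverse inclusion. This inclusion fails. Take T = ∅, C = {1}; then 1 ∈ (T ∩ C) ∪ (C ∪ T) but 1 ∉ (T ∖ C) ∪ (T ∩ C).

Forward inclusion. Let x ∈ (T ∖ C) ∪ (T ∩ C). Then either x ∈ T and x ∉ C; or x ∈ T ∩ C. In each case x ∈ (T ∩ C) ∪ (C ∪ T), so (T ∖ C) ∪ (T ∩ C) ⊆ (T ∩ C) ∪ (C ∪ T).

Only the forward inclusion holds.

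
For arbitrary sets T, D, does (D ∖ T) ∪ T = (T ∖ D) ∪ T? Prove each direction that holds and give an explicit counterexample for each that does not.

(⊆) fails; (⊇) holds.

(⊆) This inclusion fails. Take T = ∅, D = {1}; then 1 ∈ (D ∖ T) ∪ T but 1 ∉ (T ∖ D) ∪ T.

(⊇) Let x ∈ (T ∖ D) ∪ T. Then either x ∈ T and x ∉ D; or x ∈ T ∩ D. In each case x ∈ (D ∖ T) ∪ T, so (T ∖ D) ∪ T ⊆ (D ∖ T) ∪ T.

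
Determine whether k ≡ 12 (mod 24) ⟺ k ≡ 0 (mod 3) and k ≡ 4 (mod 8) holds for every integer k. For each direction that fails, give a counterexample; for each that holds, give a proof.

(⇒) Suppose k ≡ 12 (mod 24); write k = 24j + 12. Since 3 ∣ 24, reducing mod 3 gives k ≡ 12 ≡ 0 (mod 3); since 8 ∣ 24, reducing mod 8 gives k ≡ 12 ≡ 4 (mod 8).

(⇐) Conversely, if k ≡ 0 (mod 3) and k ≡ 4 (mod 8), then by the Chinese remainder theorem k ≡ 12 (mod 24). This is exactly k ≡ 12 (mod 24).

Both directions hold.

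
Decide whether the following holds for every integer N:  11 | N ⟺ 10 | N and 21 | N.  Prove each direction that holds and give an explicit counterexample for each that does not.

[⇒] This fails: take N = 11. Certainly 11 ∣ 11, but 10 ∤ 11.

[⇐] This fails: take N = 210. Both 10 ∣ 210 and 21 ∣ 210, yet 210 is not a multiple of 11 (since 210 = 19·11 + 1), so 11 ∤ 210.

Neither direction holds.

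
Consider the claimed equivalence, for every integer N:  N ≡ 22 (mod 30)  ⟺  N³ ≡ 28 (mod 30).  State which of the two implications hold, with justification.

Both directions hold; the statement is true.

(⟸) Suppose N³ ≡ 28 (mod 30). The only residue r in {0, …, 29} with r³ ≡ 28 (mod 30) is r = 22, so N ≡ 22 (mod 30).

(⟹) Suppose N ≡ 22 (mod 30). Write N = 30j + 22. Then (30j + 22)³ = 27000j³ + 59400j² + 43560j + 10648 = 30(900j³ + 1980j² + 1452j + 354) + 28, so N³ ≡ 28 (mod 30).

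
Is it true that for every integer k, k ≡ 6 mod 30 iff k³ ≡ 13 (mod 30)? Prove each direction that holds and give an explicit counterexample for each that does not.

(→) This fails: take k = 6. Then 6 ≡ 6 (mod 30), but 6³ = 216 ≡ 6 (mod 30), not 13.

(←) This fails: take k = 7. Then 7³ = 343 ≡ 13 (mod 30), yet 7 ≡ 7 (mod 30), not 6.

Neither direction holds.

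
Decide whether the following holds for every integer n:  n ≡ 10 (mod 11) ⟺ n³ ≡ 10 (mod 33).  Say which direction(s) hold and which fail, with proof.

The forward direction fails; the converse holds.

[⇒] This fails: take n = 21. Then 21 ≡ 10 (mod 11), but 21³ = 9261 ≡ 21 (mod 33), not 10.

[⇐] Conversely, the residues r modulo 33 with r³ ≡ 10 (mod 33) are exactly {10}, and each is ≡ 10 (mod 11).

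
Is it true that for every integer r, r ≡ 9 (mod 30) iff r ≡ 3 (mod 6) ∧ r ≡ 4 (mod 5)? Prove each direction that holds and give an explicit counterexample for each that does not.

(⟸) If r ≡ 3 (mod 6) and r ≡ 4 (mod 5), then by the Chinese remainder theorem r ≡ 9 (mod 30). This is exactly r ≡ 9 (mod 30).

(⟹) Suppose r ≡ 9 (mod 30); write r = 30j + 9. Since 6 ∣ 30, reducing mod 6 gives r ≡ 9 ≡ 3 (mod 6); since 5 ∣ 30, reducing mod 5 gives r ≡ 9 ≡ 4 (mod 5).

Both directions hold.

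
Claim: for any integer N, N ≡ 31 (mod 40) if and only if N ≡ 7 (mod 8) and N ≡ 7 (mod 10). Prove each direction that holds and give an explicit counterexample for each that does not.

(→) This fails: N = 31 gives 31 ≡ 31 (mod 40) but 31 ≡ 1 (mod 10), so the conjunction on the right does not hold.

(←) This fails: N = 7 satisfies both congruences on the right (7 ≡ 7 mod 8 and 7 ≡ 7 mod 10) yet 7 ≡ 7 (mod 40), not 31.

Both directions fail.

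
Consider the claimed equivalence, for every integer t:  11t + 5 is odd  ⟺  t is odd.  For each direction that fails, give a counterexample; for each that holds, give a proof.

[⇒] This fails: t = 0 gives 11t + 5 = 5, which is odd, but 0 is even, not odd.

[⇐] This also fails: t = 1 is odd, but 11t + 5 = 16 is even, not odd.

(⇒) fails and (⇐) fails.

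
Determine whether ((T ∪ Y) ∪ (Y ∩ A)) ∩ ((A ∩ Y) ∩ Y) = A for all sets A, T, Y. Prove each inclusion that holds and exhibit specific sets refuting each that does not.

(⟹) Let x ∈ ((T ∪ Y) ∪ (Y ∩ A)) ∩ ((A ∩ Y) ∩ Y). Then either x ∈ A ∩ Y and x ∉ T; or x ∈ A ∩ T ∩ Y. In each case x ∈ A, so ((T ∪ Y) ∪ (Y ∩ A)) ∩ ((A ∩ Y) ∩ Y) ⊆ A.

(⟸) This inclusion fails. Take A = {1}, T = ∅, Y = ∅; then 1 ∈ A but 1 ∉ ((T ∪ Y) ∪ (Y ∩ A)) ∩ ((A ∩ Y) ∩ Y).

(⊆) holds; (⊇) fails.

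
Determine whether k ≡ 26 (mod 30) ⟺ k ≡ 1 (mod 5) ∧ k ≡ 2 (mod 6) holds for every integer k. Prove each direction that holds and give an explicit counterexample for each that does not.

Equivalent; both directions hold.

(⇒) Suppose k ≡ 26 (mod 30); write k = 30j + 26. Since 5 ∣ 30, reducing mod 5 gives k ≡ 26 ≡ 1 (mod 5); since 6 ∣ 30, reducing mod 6 gives k ≡ 26 ≡ 2 (mod 6).

(⇐) Conversely, if k ≡ 1 (mod 5) and k ≡ 2 (mod 6), then by the Chinese remainder theorem k ≡ 26 (mod 30). This is exactly k ≡ 26 (mod 30).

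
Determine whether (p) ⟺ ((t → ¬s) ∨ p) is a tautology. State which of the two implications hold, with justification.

Forward direction. Assume the antecedent. If t is true, the antecedent forces (t = T, s = F, p = T) or (t = T, s = T, p = T), and (t → ¬s) ∨ p holds there. If t is false, (t → ¬s) ∨ p reduces to true regardless of the other variables. Either way (t → ¬s) ∨ p holds.

Converse. This fails. Under t = F, s = F, p = F, the left side is false but the right side is true.

The forward direction holds; the converse fails.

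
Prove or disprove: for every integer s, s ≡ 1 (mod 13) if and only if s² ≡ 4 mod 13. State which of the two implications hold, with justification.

(⇒) fails and (⇐) fails.

(⇒) This fails: take s = 1. Then 1 ≡ 1 (mod 13), but 1² = 1 ≡ 1 (mod 13), not 4.

(⇐) This fails: take s = 2. Then 2² = 4 ≡ 4 (mod 13), yet 2 ≡ 2 (mod 13), not 1.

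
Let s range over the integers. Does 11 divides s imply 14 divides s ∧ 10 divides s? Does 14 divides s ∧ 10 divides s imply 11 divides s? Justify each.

(⇒) This fails: take s = 11. Certainly 11 ∣ 11, but 14 ∤ 11.

(⇐) This fails: take s = 70. Both 14 ∣ 70 and 10 ∣ 70, yet 70 is not a multiple of 11 (since 70 = 6·11 + 4), so 11 ∤ 70.

(⇒) fails and (⇐) fails.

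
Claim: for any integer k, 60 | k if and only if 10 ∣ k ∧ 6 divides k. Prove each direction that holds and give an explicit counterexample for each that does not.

[⇒] If 60 ∣ k, write k = 60q. Since 60 = 6·10, k = 10·(6q), so 10 ∣ k; and since 60 = 10·6, k = 6·(10q), so 6 ∣ k.

[⇐] This fails: take k = 30. Both 10 ∣ 30 and 6 ∣ 30, yet 30 is not a multiple of 60 (since 30 = 0·60 + 30), so 60 ∤ 30.

Only the forward implication holds.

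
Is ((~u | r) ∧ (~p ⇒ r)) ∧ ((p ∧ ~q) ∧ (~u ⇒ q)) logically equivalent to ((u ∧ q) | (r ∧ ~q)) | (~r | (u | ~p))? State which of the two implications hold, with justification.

Not equivalent: only (⇒) holds.

(←) This fails. Under q = F, r = F, u = F, p = F, the left side is false but the right side is true.

(→) Assume the antecedent. If q is true, the antecedent cannot hold. If q is false, the consequent reduces to true regardless of the other variables. Either way the consequent holds.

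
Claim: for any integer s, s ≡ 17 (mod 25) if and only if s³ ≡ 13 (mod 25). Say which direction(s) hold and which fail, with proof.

(⇐) Suppose s³ ≡ 13 (mod 25). The only residue r in {0, …, 24} with r³ ≡ 13 (mod 25) is r = 17, so s ≡ 17 (mod 25).

(⇒) Suppose s ≡ 17 (mod 25). Write s = 25j + 17. Then (25j + 17)³ = 15625j³ + 31875j² + 21675j + 4913 = 25(625j³ + 1275j² + 867j + 196) + 13, so s³ ≡ 13 (mod 25).

Both directions hold; the statement is true.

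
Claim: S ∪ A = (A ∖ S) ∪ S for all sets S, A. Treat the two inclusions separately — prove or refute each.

Both inclusions hold.

(⊆) Let x ∈ S ∪ A. Then either x ∈ S and x ∉ A; or x ∈ A and x ∉ S; or x ∈ S ∩ A. In each case x ∈ (A ∖ S) ∪ S, so S ∪ A ⊆ (A ∖ S) ∪ S.

(⊇) Let x ∈ (A ∖ S) ∪ S. Then either x ∈ S and x ∉ A; or x ∈ A and x ∉ S; or x ∈ S ∩ A. In each case x ∈ S ∪ A, so (A ∖ S) ∪ S ⊆ S ∪ A.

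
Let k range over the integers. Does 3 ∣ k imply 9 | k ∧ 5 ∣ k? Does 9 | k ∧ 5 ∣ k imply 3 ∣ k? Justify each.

(⇒) fails; (⇐) holds.

(⇒) This fails: take k = 3. Certainly 3 ∣ 3, but 9 ∤ 3.

(⇐) Suppose 9 ∣ k and 5 ∣ k. Any common multiple of 9 and 5 is a multiple of their lcm; here gcd(9, 5) = 1, so lcm(9, 5) = 9·5 = 45, so 45 ∣ k. Since 3 ∣ 45, it follows that 3 ∣ k.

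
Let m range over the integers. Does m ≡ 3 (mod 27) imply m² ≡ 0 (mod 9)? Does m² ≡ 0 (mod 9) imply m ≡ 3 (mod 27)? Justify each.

(⇒) holds; (⇐) fails.

(⟹) Suppose m ≡ 3 (mod 27). Then m² ≡ 3² = 9 (mod 27), and since 9 ∣ 27, also m² ≡ 0 (mod 9).

(⟸) This fails: take m = 0. Then 0² = 0 ≡ 0 (mod 9), yet 0 ≡ 0 (mod 27), not 3.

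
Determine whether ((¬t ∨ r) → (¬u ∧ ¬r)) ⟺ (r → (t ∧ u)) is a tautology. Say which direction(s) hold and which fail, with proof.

(→) Assume the antecedent. If t is true, the antecedent forces (t = T, r = F, u = F) or (t = T, r = F, u = T), and r → (t ∧ u) holds there. If t is false, the antecedent forces (t = F, r = F, u = F), and r → (t ∧ u) holds there. Either way r → (t ∧ u) holds.

(←) This fails. Under t = F, r = F, u = T, the left side is false but the right side is true.

Not equivalent: only (⇒) holds.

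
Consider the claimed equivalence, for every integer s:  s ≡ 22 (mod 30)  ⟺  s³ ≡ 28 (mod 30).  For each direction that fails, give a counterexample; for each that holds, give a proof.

Both implications hold.

(⟹) Suppose s ≡ 22 (mod 30). Write s = 30j + 22. Then (30j + 22)³ = 27000j³ + 59400j² + 43560j + 10648 = 30(900j³ + 1980j² + 1452j + 354) + 28, so s³ ≡ 28 (mod 30).

(⟸) Conversely, suppose s³ ≡ 28 (mod 30). The only residue r in {0, …, 29} with r³ ≡ 28 (mod 30) is r = 22, so s ≡ 22 (mod 30).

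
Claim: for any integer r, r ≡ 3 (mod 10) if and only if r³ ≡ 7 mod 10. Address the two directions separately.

Equivalent; both directions hold.

[⇒] Suppose r ≡ 3 (mod 10). Write r = 10j + 3. Then (10j + 3)³ = 1000j³ + 900j² + 270j + 27 = 10(100j³ + 90j² + 27j + 2) + 7, so r³ ≡ 7 (mod 10).

[⇐] Conversely, suppose r³ ≡ 7 (mod 10). The only residue r in {0, …, 9} with r³ ≡ 7 (mod 10) is r = 3, so r ≡ 3 (mod 10).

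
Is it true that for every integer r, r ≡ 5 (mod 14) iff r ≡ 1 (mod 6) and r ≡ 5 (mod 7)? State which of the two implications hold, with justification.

Converse. If r ≡ 1 (mod 6) and r ≡ 5 (mod 7), then by the Chinese remainder theorem r ≡ 19 (mod 42). Since 19 ≡ 5 (mod 14) and 14 ∣ 42, we get r ≡ 5 (mod 14).

Forward direction. This fails: r = 33 gives 33 ≡ 5 (mod 14) but 33 ≡ 3 (mod 6), so the conjunction on the right does not hold.

Only the converse holds.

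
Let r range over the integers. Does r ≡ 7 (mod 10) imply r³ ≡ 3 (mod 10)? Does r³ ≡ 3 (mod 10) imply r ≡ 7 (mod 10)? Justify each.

The biconditional holds.

(⇒) Suppose r ≡ 7 (mod 10). Write r = 10j + 7. Then (10j + 7)³ = 1000j³ + 2100j² + 1470j + 343 = 10(100j³ + 210j² + 147j + 34) + 3, so r³ ≡ 3 (mod 10).

(⇐) Conversely, suppose r³ ≡ 3 (mod 10). The only residue r in {0, …, 9} with r³ ≡ 3 (mod 10) is r = 7, so r ≡ 7 (mod 10).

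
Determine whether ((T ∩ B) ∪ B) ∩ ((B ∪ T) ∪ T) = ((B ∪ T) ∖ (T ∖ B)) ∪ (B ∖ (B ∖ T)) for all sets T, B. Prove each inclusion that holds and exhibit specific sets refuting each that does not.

(⟹) Let x ∈ ((T ∩ B) ∪ B) ∩ ((B ∪ T) ∪ T). Then either x ∈ B and x ∉ T; or x ∈ T ∩ B. In each case x ∈ ((B ∪ T) ∖ (T ∖ B)) ∪ (B ∖ (B ∖ T)), so ((T ∩ B) ∪ B) ∩ ((B ∪ T) ∪ T) ⊆ ((B ∪ T) ∖ (T ∖ B)) ∪ (B ∖ (B ∖ T)).

(⟸) Let x ∈ ((B ∪ T) ∖ (T ∖ B)) ∪ (B ∖ (B ∖ T)). Then either x ∈ B and x ∉ T; or x ∈ T ∩ B. In each case x ∈ ((T ∩ B) ∪ B) ∩ ((B ∪ T) ∪ T), so ((B ∪ T) ∖ (T ∖ B)) ∪ (B ∖ (B ∖ T)) ⊆ ((T ∩ B) ∪ B) ∩ ((B ∪ T) ∪ T).

The two sets are equal.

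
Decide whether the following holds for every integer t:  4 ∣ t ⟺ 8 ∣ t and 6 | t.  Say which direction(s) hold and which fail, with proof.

(⇒) This fails: take t = 4. Certainly 4 ∣ 4, but 8 ∤ 4.

(⇐) Suppose 8 ∣ t and 6 ∣ t. Any common multiple of 8 and 6 is a multiple of their lcm; here lcm(8, 6) = 8·6/gcd(8, 6) = 48/2 = 24, so 24 ∣ t. Since 4 ∣ 24, it follows that 4 ∣ t.

Only the reverse direction holds.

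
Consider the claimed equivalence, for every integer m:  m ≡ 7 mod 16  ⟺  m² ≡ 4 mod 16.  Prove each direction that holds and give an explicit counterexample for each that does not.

Neither direction holds.

(→) This fails: take m = 7. Then 7 ≡ 7 (mod 16), but 7² = 49 ≡ 1 (mod 16), not 4.

(←) This fails: take m = 2. Then 2² = 4 ≡ 4 (mod 16), yet 2 ≡ 2 (mod 16), not 7.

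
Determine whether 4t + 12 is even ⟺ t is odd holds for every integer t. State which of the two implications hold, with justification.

(⇒) fails; (⇐) holds.

(←) Suppose t is odd. Since 4 is even, 4t is even for every t, so 4t + 12 has the same parity as 12, which is even. Hence 4t + 12 is even.

(→) This fails: take t = 6. Then 4t + 12 = 36, which is even, yet t = 6 is even, not odd.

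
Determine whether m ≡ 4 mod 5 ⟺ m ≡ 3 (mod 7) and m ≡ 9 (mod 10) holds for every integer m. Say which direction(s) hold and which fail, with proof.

(→) This fails: m = 64 gives 64 ≡ 4 (mod 5) but 64 ≡ 1 (mod 7), so the conjunction on the right does not hold.

(←) Conversely, if m ≡ 3 (mod 7) and m ≡ 9 (mod 10), then by the Chinese remainder theorem m ≡ 59 (mod 70). Since 59 ≡ 4 (mod 5) and 5 ∣ 70, we get m ≡ 4 (mod 5).

(⇒) fails; (⇐) holds.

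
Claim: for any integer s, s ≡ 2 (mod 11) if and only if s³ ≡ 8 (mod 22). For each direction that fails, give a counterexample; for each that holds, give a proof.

The forward direction fails; the converse holds.

(⟹) This fails: take s = 13. Then 13 ≡ 2 (mod 11), but 13³ = 2197 ≡ 19 (mod 22), not 8.

(⟸) Conversely, the residues r modulo 22 with r³ ≡ 8 (mod 22) are exactly {2}, and each is ≡ 2 (mod 11).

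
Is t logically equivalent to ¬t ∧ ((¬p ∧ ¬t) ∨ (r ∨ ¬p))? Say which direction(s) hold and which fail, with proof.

Forward direction. This fails. Under r = F, t = T, p = F, the left side is true but the right side is false.

Converse. This fails. Under r = F, t = F, p = F, the left side is false but the right side is true.

Both directions fail.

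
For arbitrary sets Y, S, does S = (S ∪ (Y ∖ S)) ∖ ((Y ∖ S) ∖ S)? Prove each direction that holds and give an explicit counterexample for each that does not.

(⊆) Let x ∈ S. Then either x ∈ S and x ∉ Y; or x ∈ Y ∩ S. In each case x ∈ (S ∪ (Y ∖ S)) ∖ ((Y ∖ S) ∖ S), so S ⊆ (S ∪ (Y ∖ S)) ∖ ((Y ∖ S) ∖ S).

(⊇) Let x ∈ (S ∪ (Y ∖ S)) ∖ ((Y ∖ S) ∖ S). Then either x ∈ S and x ∉ Y; or x ∈ Y ∩ S. In each case x ∈ S, so (S ∪ (Y ∖ S)) ∖ ((Y ∖ S) ∖ S) ⊆ S.

Both inclusions hold.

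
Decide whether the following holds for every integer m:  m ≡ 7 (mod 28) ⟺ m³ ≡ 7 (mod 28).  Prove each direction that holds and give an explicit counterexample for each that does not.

(⟹) Suppose m ≡ 7 (mod 28). Write m = 28j + 7. Then (28j + 7)³ = 21952j³ + 16464j² + 4116j + 343 = 28(784j³ + 588j² + 147j + 12) + 7, so m³ ≡ 7 (mod 28).

(⟸) Conversely, suppose m³ ≡ 7 (mod 28). The only residue r in {0, …, 27} with r³ ≡ 7 (mod 28) is r = 7, so m ≡ 7 (mod 28).

The biconditional holds.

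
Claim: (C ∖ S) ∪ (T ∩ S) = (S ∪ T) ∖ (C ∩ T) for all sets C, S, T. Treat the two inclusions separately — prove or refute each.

(⟹) This inclusion fails. Take C = {1}, S = ∅, T = ∅; then 1 ∈ (C ∖ S) ∪ (T ∩ S) but 1 ∉ (S ∪ T) ∖ (C ∩ T).

(⟸) This inclusion fails. Take C = ∅, S = {1}, T = ∅; then 1 ∈ (S ∪ T) ∖ (C ∩ T) but 1 ∉ (C ∖ S) ∪ (T ∩ S).

Neither inclusion holds.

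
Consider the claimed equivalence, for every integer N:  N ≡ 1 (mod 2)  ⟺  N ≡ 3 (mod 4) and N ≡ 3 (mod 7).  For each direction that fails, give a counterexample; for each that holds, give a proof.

(⇒) This fails: N = 1 gives 1 ≡ 1 (mod 2) but 1 ≡ 1 (mod 4), so the conjunction on the right does not hold.

(⇐) Conversely, if N ≡ 3 (mod 4) and N ≡ 3 (mod 7), then by the Chinese remainder theorem N ≡ 3 (mod 28). Since 3 ≡ 1 (mod 2) and 2 ∣ 28, we get N ≡ 1 (mod 2).

Only the converse holds.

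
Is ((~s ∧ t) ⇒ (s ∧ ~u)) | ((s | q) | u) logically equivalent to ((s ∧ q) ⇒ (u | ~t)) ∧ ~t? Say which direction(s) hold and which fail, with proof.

[⇐] Assume the antecedent. If t is true, the antecedent cannot hold. If t is false, the consequent reduces to true regardless of the other variables. Either way the consequent holds.

[⇒] This fails. Under t = T, q = T, s = F, u = F, the left side is true but the right side is false.

Not equivalent: only (⇐) holds.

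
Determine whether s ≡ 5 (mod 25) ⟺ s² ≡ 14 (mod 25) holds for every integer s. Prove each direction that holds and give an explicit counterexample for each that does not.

Both directions fail.

Forward direction. This fails: take s = 5. Then 5 ≡ 5 (mod 25), but 5² = 25 ≡ 0 (mod 25), not 14.

Converse. This fails: take s = 8. Then 8² = 64 ≡ 14 (mod 25), yet 8 ≡ 8 (mod 25), not 5.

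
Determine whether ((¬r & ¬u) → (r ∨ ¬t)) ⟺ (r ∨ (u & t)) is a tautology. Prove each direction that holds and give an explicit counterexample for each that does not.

Only the converse holds.

Forward direction. This fails. Under u = F, t = F, r = F, the left side is true but the right side is false.

Converse. Assume the antecedent. If u is true, (¬r & ¬u) → (r ∨ ¬t) reduces to true regardless of the other variables. If u is false, the antecedent forces (u = F, t = F, r = T) or (u = F, t = T, r = T), and (¬r & ¬u) → (r ∨ ¬t) holds there. Either way (¬r & ¬u) → (r ∨ ¬t) holds.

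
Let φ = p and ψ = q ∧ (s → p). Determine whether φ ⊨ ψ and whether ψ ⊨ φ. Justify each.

[⇒] This fails. Under s = F, q = F, p = T, the left side is true but the right side is false.

[⇐] This fails. Under s = F, q = T, p = F, the left side is false but the right side is true.

Both directions fail.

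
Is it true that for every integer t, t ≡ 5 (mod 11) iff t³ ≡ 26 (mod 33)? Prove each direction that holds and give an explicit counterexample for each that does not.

(⇒) fails; (⇐) holds.

(⟹) This fails: take t = 16. Then 16 ≡ 5 (mod 11), but 16³ = 4096 ≡ 4 (mod 33), not 26.

(⟸) Conversely, the residues r modulo 33 with r³ ≡ 26 (mod 33) are exactly {5}, and each is ≡ 5 (mod 11).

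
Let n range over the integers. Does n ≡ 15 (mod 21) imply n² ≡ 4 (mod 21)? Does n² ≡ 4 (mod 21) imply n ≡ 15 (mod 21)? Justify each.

(⇒) fails and (⇐) fails.

[⇒] This fails: take n = 15. Then 15 ≡ 15 (mod 21), but 15² = 225 ≡ 15 (mod 21), not 4.

[⇐] This fails: take n = 2. Then 2² = 4 ≡ 4 (mod 21), yet 2 ≡ 2 (mod 21), not 15.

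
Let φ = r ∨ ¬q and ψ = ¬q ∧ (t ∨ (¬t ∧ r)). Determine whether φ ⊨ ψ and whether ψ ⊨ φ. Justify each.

[⇒] This fails. Under q = F, t = F, r = F, the left side is true but the right side is false.

[⇐] Assume the antecedent. If q is true, the antecedent cannot hold. If q is false, r ∨ ¬q reduces to true regardless of the other variables. Either way r ∨ ¬q holds.

The forward direction fails; the converse holds.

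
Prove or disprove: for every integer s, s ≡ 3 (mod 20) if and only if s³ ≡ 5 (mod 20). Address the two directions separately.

Neither direction holds.

Forward direction. This fails: take s = 3. Then 3 ≡ 3 (mod 20), but 3³ = 27 ≡ 7 (mod 20), not 5.

Converse. This fails: take s = 5. Then 5³ = 125 ≡ 5 (mod 20), yet 5 ≡ 5 (mod 20), not 3.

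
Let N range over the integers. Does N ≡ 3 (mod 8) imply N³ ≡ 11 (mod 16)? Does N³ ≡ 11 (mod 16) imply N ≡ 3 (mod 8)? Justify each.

(⇒) fails; (⇐) holds.

(⟹) This fails: take N = 11. Then 11 ≡ 3 (mod 8), but 11³ = 1331 ≡ 3 (mod 16), not 11.

(⟸) Conversely, the residues r modulo 16 with r³ ≡ 11 (mod 16) are exactly {3}, and each is ≡ 3 (mod 8).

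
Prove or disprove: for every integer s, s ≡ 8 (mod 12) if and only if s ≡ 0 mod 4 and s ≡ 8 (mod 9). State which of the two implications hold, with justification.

(⇒) This fails: s = 32 gives 32 ≡ 8 (mod 12) but 32 ≡ 5 (mod 9), so the conjunction on the right does not hold.

(⇐) Conversely, if s ≡ 0 (mod 4) and s ≡ 8 (mod 9), then by the Chinese remainder theorem s ≡ 8 (mod 36). Since 8 ≡ 8 (mod 12) and 12 ∣ 36, we get s ≡ 8 (mod 12).

Not equivalent: only (⇐) holds.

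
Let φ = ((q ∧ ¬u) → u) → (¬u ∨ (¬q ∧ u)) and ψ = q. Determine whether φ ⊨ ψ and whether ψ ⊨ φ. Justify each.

[⇒] This fails. Under q = F, u = F, the left side is true but the right side is false.

[⇐] This fails. Under q = T, u = T, the left side is false but the right side is true.

Neither implication holds.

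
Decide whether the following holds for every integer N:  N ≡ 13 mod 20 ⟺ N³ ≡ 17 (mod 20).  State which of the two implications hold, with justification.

Both directions hold.

[⇒] Suppose N ≡ 13 mod 20. Write N = 20j + 13. Then (20j + 13)³ = 8000j³ + 15600j² + 10140j + 2197 = 20(400j³ + 780j² + 507j + 109) + 17, so N³ ≡ 17 (mod 20).

[⇐] Conversely, suppose N³ ≡ 17 (mod 20). The only residue r in {0, …, 19} with r³ ≡ 17 (mod 20) is r = 13, so N ≡ 13 (mod 20).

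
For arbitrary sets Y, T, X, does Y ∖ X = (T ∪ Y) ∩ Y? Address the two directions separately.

Only the forward inclusion holds.

(⊆) Let x ∈ Y ∖ X. Then either x ∈ Y and x ∉ T, X; or x ∈ Y ∩ T and x ∉ X. In each case x ∈ (T ∪ Y) ∩ Y, so Y ∖ X ⊆ (T ∪ Y) ∩ Y.

(⊇) This inclusion fails. Take Y = {1}, T = ∅, X = {1}; then 1 ∈ (T ∪ Y) ∩ Y but 1 ∉ Y ∖ X.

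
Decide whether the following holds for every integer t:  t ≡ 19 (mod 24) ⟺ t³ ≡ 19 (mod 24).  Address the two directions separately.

(←) Suppose t³ ≡ 19 (mod 24). The only residue r in {0, …, 23} with r³ ≡ 19 (mod 24) is r = 19, so t ≡ 19 (mod 24).

(→) Suppose t ≡ 19 (mod 24). Write t = 24j + 19. Then (24j + 19)³ = 13824j³ + 32832j² + 25992j + 6859 = 24(576j³ + 1368j² + 1083j + 285) + 19, so t³ ≡ 19 (mod 24).

Both directions hold.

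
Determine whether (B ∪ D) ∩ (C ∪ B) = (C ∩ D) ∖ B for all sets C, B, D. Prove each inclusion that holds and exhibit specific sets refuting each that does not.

The sets are not equal: only the reverse inclusion holds.

Forward inclusion. This inclusion fails. Take C = ∅, B = {1}, D = ∅; then 1 ∈ (B ∪ D) ∩ (C ∪ B) but 1 ∉ (C ∩ D) ∖ B.

Reverse inclusion. Let x ∈ (C ∩ D) ∖ B. Then x ∈ C ∩ D and x ∉ B, from which x ∈ (B ∪ D) ∩ (C ∪ B).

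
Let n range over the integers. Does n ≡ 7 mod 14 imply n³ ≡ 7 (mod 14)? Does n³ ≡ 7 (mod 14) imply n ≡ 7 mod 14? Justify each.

(⇒) Suppose n ≡ 7 mod 14. Write n = 14j + 7. Then (14j + 7)³ = 2744j³ + 4116j² + 2058j + 343 = 14(196j³ + 294j² + 147j + 24) + 7, so n³ ≡ 7 (mod 14).

(⇐) Conversely, suppose n³ ≡ 7 (mod 14). The only residue r in {0, …, 13} with r³ ≡ 7 (mod 14) is r = 7, so n ≡ 7 (mod 14).

Both directions hold.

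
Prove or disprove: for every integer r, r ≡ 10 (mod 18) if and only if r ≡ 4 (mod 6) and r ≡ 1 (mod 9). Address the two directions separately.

The biconditional holds.

[⇐] If r ≡ 4 (mod 6) and r ≡ 1 (mod 9), then by the Chinese remainder theorem r ≡ 10 (mod 18). This is exactly r ≡ 10 (mod 18).

[⇒] Suppose r ≡ 10 (mod 18); write r = 18j + 10. Since 6 ∣ 18, reducing mod 6 gives r ≡ 10 ≡ 4 (mod 6); since 9 ∣ 18, reducing mod 9 gives r ≡ 10 ≡ 1 (mod 9).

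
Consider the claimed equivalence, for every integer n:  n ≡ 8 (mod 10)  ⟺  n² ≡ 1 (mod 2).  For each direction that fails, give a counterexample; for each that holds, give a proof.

(⇒) fails and (⇐) fails.

(⇒) This fails: take n = 8. Then 8 ≡ 8 (mod 10), but 8² = 64 ≡ 0 (mod 2), not 1.

(⇐) This fails: take n = 1. Then 1² = 1 ≡ 1 (mod 2), yet 1 ≡ 1 (mod 10), not 8.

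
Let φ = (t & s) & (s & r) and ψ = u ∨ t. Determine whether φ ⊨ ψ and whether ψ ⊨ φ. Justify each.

(→) Assume the antecedent. If s is true, the antecedent forces (s = T, u = F, t = T, r = T) or (s = T, u = T, t = T, r = T), and u ∨ t holds there. If s is false, the antecedent cannot hold. Either way u ∨ t holds.

(←) This fails. Under s = F, u = T, t = F, r = F, the left side is false but the right side is true.

Only the forward direction holds.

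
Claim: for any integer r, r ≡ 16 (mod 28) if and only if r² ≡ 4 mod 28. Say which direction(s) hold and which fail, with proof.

[⇒] Suppose r ≡ 16 (mod 28). Write r = 28j + 16. Then (28j + 16)² = 784j² + 896j + 256 = 28(28j² + 32j + 9) + 4, so r² ≡ 4 (mod 28).

[⇐] This fails: take r = 2. Then 2² = 4 ≡ 4 (mod 28), yet 2 ≡ 2 (mod 28), not 16.

(⇒) holds; (⇐) fails.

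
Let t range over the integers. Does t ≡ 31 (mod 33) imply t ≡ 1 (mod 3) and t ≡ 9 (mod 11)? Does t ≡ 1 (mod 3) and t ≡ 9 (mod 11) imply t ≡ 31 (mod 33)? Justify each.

Both implications hold.

(⇒) Suppose t ≡ 31 (mod 33); write t = 33j + 31. Since 3 ∣ 33, reducing mod 3 gives t ≡ 31 ≡ 1 (mod 3); since 11 ∣ 33, reducing mod 11 gives t ≡ 31 ≡ 9 (mod 11).

(⇐) Conversely, if t ≡ 1 (mod 3) and t ≡ 9 (mod 11), then by the Chinese remainder theorem t ≡ 31 (mod 33). This is exactly t ≡ 31 (mod 33).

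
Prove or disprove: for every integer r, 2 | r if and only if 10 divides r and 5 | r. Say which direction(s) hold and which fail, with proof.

Forward direction. This fails: take r = 2. Certainly 2 ∣ 2, but 10 ∤ 2.

Converse. Suppose 10 ∣ r and 5 ∣ r. Any common multiple of 10 and 5 is a multiple of their lcm; here lcm(10, 5) = 10·5/gcd(10, 5) = 50/5 = 10, so 10 ∣ r. Since 2 ∣ 10, it follows that 2 ∣ r.

(⇒) fails; (⇐) holds.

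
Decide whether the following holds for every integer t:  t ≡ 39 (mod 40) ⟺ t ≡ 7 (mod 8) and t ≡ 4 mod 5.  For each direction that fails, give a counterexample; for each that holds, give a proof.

The biconditional holds.

(⇒) Suppose t ≡ 39 (mod 40); write t = 40j + 39. Since 8 ∣ 40, reducing mod 8 gives t ≡ 39 ≡ 7 (mod 8); since 5 ∣ 40, reducing mod 5 gives t ≡ 39 ≡ 4 (mod 5).

(⇐) Conversely, if t ≡ 7 (mod 8) and t ≡ 4 (mod 5), then by the Chinese remainder theorem t ≡ 39 (mod 40). This is exactly t ≡ 39 (mod 40).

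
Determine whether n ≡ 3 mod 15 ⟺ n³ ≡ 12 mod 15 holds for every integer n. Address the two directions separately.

(→) Suppose n ≡ 3 mod 15. Write n = 15j + 3. Then (15j + 3)³ = 3375j³ + 2025j² + 405j + 27 = 15(225j³ + 135j² + 27j + 1) + 12, so n³ ≡ 12 (mod 15).

(←) Conversely, suppose n³ ≡ 12 (mod 15). The only residue r in {0, …, 14} with r³ ≡ 12 (mod 15) is r = 3, so n ≡ 3 (mod 15).

The biconditional holds.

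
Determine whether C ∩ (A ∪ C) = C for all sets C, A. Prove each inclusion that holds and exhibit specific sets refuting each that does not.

Both inclusions hold; the sets are equal.

Reverse inclusion. Let x ∈ C. Then either x ∈ C and x ∉ A; or x ∈ C ∩ A. In each case x ∈ C ∩ (A ∪ C), so C ⊆ C ∩ (A ∪ C).

Forward inclusion. Let x ∈ C ∩ (A ∪ C). Then either x ∈ C and x ∉ A; or x ∈ C ∩ A. In each case x ∈ C, so C ∩ (A ∪ C) ⊆ C.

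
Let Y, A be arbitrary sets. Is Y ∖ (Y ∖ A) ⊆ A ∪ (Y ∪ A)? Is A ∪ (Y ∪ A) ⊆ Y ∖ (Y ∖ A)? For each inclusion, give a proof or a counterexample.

The sets are not equal: only the forward inclusion holds.

Forward inclusion. Let x ∈ Y ∖ (Y ∖ A). Then x ∈ Y ∩ A, from which x ∈ A ∪ (Y ∪ A).

Reverse inclusion. This inclusion fails. Take Y = {1}, A = ∅; then 1 ∈ A ∪ (Y ∪ A) but 1 ∉ Y ∖ (Y ∖ A).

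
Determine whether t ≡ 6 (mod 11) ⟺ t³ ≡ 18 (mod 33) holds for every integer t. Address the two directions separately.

Only the converse holds.

Forward direction. This fails: take t = 17. Then 17 ≡ 6 (mod 11), but 17³ = 4913 ≡ 29 (mod 33), not 18.

Converse. The residues r modulo 33 with r³ ≡ 18 (mod 33) are exactly {6}, and each is ≡ 6 (mod 11).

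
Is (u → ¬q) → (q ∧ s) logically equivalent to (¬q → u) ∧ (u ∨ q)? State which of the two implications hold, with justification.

Only the forward implication holds.

[⇒] Assume the antecedent. If q is true, (¬q → u) ∧ (u ∨ q) reduces to true regardless of the other variables. If q is false, the antecedent cannot hold. Either way (¬q → u) ∧ (u ∨ q) holds.

[⇐] This fails. Under q = T, s = F, u = F, the left side is false but the right side is true.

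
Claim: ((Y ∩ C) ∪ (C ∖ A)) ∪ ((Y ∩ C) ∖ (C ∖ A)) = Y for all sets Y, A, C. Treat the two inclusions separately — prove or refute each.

Both inclusions fail.

(⟹) This inclusion fails. Take Y = ∅, A = ∅, C = {1}; then 1 ∈ ((Y ∩ C) ∪ (C ∖ A)) ∪ ((Y ∩ C) ∖ (C ∖ A)) but 1 ∉ Y.

(⟸) This inclusion fails. Take Y = {1}, A = ∅, C = ∅; then 1 ∈ Y but 1 ∉ ((Y ∩ C) ∪ (C ∖ A)) ∪ ((Y ∩ C) ∖ (C ∖ A)).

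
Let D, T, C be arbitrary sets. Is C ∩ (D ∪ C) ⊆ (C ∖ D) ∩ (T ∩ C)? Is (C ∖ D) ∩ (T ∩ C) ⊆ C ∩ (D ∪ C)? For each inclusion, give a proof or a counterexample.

The sets are not equal: only the reverse inclusion holds.

(⟸) Let x ∈ (C ∖ D) ∩ (T ∩ C). Then x ∈ T ∩ C and x ∉ D, from which x ∈ C ∩ (D ∪ C).

(⟹) This inclusion fails. Take D = ∅, T = ∅, C = {1}; then 1 ∈ C ∩ (D ∪ C) but 1 ∉ (C ∖ D) ∩ (T ∩ C).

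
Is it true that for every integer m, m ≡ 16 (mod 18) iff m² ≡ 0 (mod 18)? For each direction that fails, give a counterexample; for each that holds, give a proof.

(→) This fails: take m = 16. Then 16 ≡ 16 (mod 18), but 16² = 256 ≡ 4 (mod 18), not 0.

(←) This fails: take m = 0. Then 0² = 0 ≡ 0 (mod 18), yet 0 ≡ 0 (mod 18), not 16.

(⇒) fails and (⇐) fails.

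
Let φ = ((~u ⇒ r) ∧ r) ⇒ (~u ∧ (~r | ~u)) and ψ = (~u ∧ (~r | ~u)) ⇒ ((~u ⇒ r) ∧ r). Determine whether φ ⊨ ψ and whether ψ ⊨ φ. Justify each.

(→) This fails. Under u = F, r = F, the left side is true but the right side is false.

(←) This fails. Under u = T, r = T, the left side is false but the right side is true.

Both directions fail.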